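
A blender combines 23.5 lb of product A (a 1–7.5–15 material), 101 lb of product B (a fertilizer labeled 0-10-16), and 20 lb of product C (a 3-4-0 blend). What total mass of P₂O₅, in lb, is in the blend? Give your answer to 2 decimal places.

12.66 lb P₂O₅

P₂O₅ mass = 7.5%×23.5 + 10%×101 + 4%×20 = 12.6625 lb.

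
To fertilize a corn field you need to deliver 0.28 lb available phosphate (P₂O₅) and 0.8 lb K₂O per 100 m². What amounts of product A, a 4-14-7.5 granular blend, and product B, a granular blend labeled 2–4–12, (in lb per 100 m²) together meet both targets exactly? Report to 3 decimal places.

0.116 lb product A, 6.594 lb product B

Let a = lb of product A, b = lb of product B (per 100 m²).
P₂O₅: 0.14·a + 0.04·b = 0.28
K₂O: 0.075·a + 0.12·b = 0.8
Solving simultaneously: a = 0.115942, b = 6.5942.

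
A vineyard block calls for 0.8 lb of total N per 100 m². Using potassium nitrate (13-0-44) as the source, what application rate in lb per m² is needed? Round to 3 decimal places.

0.062 lb of product per sq m

Product per 100 m² = 0.8 / 13% = 6.15385 lb.
Convert to per m²: 6.15385 × 0.01 = 0.0615385 lb.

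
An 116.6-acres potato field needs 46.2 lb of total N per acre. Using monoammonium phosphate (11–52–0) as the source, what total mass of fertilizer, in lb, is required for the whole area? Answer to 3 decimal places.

Product per acre = 46.2 / 11% = 420 lb.
Total product = 420 × 116.6 = 48972 lb.

48972.000 lb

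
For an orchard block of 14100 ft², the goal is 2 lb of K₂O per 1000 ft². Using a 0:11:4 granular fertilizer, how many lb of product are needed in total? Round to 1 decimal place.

Product per 1000 ft² = 2 / 4% = 50 lb.
Total product = 50 × 14100 / 1000 = 705 lb.

705.0 lb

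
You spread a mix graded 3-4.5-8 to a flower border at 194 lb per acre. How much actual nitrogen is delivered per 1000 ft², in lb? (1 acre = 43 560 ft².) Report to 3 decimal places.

nitrogen per acre = 194 × 3% = 5.82 lb.
Convert to per 1000 ft²: 5.82 × 0.0229568 = 0.133609 lb.

0.134 lb N per thousand sq ft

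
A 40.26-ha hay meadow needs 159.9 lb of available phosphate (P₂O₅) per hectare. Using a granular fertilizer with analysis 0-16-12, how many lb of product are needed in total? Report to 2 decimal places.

Product per hectare = 159.9 / 16% = 999.375 lb.
Total product = 999.375 × 40.26 = 40234.838 lb.

40234.84 lb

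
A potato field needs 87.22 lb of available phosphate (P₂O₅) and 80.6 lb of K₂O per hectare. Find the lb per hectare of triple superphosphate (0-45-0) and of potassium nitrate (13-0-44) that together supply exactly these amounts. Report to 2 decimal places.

With a, b = lb per hectare of triple superphosphate and potassium nitrate:
P₂O₅: 0.45·a + 0·b = 87.22
K₂O: 0·a + 0.44·b = 80.6
Solving simultaneously: a = 193.822, b = 183.182.

193.82 lb triple superphosphate, 183.18 lb potassium nitrate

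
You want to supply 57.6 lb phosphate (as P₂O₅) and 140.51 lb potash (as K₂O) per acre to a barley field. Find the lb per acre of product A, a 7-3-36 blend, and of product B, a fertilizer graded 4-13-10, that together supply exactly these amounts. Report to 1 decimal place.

285.5 lb product A, 377.2 lb product B

Let a = lb of product A, b = lb of product B (per acre).
P₂O₅: 0.03·a + 0.13·b = 57.6
K₂O: 0.36·a + 0.1·b = 140.51
Solving simultaneously: a = 285.532, b = 377.185.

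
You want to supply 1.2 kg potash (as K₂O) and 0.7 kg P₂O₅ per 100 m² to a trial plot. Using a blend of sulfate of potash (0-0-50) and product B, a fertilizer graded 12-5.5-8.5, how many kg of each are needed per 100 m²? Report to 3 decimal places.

Let a = kg of sulfate of potash, b = kg of product B (per 100 m²).
K₂O: 0.5·a + 0.085·b = 1.2
P₂O₅: 0·a + 0.055·b = 0.7
Solving simultaneously: a = 0.236364, b = 12.7273.

0.236 kg sulfate of potash, 12.727 kg product B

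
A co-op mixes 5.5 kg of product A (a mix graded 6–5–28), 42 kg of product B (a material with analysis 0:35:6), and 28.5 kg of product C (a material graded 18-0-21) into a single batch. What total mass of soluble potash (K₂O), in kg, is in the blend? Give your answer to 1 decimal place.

K₂O mass = 28%×5.5 + 6%×42 + 21%×28.5 = 10.045 kg.

10.0 kg K₂O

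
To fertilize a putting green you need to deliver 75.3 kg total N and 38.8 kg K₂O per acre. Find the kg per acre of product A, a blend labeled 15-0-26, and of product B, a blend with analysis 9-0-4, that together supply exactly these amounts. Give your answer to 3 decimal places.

Per-acre balance (a = product A, b = product B):
N: 0.15·a + 0.09·b = 75.3
K₂O: 0.26·a + 0.04·b = 38.8
Eliminate b: (row1) − 0.09/0.04·(row2) → -0.435·a = -12, so a = 27.5862.
Then b = (38.8 − 0.26·27.5862) / 0.04 = 790.6897.

27.586 kg product A, 790.690 kg product B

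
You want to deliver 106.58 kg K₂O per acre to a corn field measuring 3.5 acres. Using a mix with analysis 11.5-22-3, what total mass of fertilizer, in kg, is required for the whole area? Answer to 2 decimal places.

12434.33 kg

Product per acre = 106.58 / 3% = 3552.67 kg.
Total product = 3552.67 × 3.5 = 12434.333 kg.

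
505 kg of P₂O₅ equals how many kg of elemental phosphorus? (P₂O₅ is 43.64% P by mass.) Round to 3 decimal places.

P = 505 × 0.4364 = 220.382 kg.

220.382 kg P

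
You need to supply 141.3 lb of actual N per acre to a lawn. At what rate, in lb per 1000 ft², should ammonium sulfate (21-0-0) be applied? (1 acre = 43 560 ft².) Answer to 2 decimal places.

Product per acre = 141.3 / 21% = 672.857 lb.
Convert to per 1000 ft²: 672.857 × 0.0229568 = 15.4467 lb.

15.45 lb of product per thousand sq ft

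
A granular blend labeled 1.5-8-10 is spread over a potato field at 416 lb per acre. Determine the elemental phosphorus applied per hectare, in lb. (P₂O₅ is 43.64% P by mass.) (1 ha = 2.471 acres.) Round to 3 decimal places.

35.887 lb P per hectare

P₂O₅ per acre = 416 × 8% = 33.28 lb.
Elemental P = 33.28 × 0.4364 = 14.5234 lb per acre.
Convert to per hectare: 14.5234 × 2.471 = 35.8873 lb.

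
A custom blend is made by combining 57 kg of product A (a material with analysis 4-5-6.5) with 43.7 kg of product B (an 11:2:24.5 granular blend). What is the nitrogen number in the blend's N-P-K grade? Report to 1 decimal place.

Total mass = 57 + 43.7 = 100.7 kg.
N mass = 4%×57 + 11%×43.7 = 7.087 kg.
% N = 7.087 / 100.7 = 7.03774%.

7.0% N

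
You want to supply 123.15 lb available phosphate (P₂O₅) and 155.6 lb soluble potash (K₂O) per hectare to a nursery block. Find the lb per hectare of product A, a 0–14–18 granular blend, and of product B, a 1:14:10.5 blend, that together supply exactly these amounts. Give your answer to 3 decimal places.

Let a = lb of product A, b = lb of product B (per hectare).
P₂O₅: 0.14·a + 0.14·b = 123.15
K₂O: 0.18·a + 0.105·b = 155.6
Eliminate b: (row1) − 0.14/0.105·(row2) → -0.1·a = -84.3167, so a = 843.1667.
Then b = (155.6 − 0.18·843.1667) / 0.105 = 36.4762.

843.167 lb product A, 36.476 lb product B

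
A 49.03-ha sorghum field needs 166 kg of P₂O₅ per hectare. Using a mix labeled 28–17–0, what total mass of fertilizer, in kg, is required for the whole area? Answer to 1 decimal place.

47876.4 kg

Product per hectare = 166 / 17% = 976.471 kg.
Total product = 976.471 × 49.03 = 47876.35 kg.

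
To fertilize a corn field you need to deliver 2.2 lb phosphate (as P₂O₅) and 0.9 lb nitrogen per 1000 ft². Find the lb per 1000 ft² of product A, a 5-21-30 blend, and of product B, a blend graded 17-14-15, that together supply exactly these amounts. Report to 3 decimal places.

With a, b = lb per 1000 ft² of product A and product B:
P₂O₅: 0.21·a + 0.14·b = 2.2
N: 0.05·a + 0.17·b = 0.9
Eliminate a: (row1) − 0.21/0.05·(row2) → -0.574·b = -1.58, so b = 2.75261.
Back-substitute: a = (2.2 − 0.14·2.75261) / 0.21 = 8.64111.

8.641 lb product A, 2.753 lb product B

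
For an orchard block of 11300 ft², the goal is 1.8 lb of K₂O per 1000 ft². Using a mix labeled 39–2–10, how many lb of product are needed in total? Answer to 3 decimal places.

203.400 lb

Product per 1000 ft² = 1.8 / 10% = 18 lb.
Total product = 18 × 11300 / 1000 = 203.4 lb.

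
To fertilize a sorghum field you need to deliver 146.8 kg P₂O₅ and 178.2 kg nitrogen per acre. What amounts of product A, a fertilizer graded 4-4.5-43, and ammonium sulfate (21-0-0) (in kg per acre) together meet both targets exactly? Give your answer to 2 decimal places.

3262.22 kg product A, 227.20 kg ammonium sulfate

Let a = kg of product A, b = kg of ammonium sulfate (per acre).
P₂O₅: 0.045·a + 0·b = 146.8
N: 0.04·a + 0.21·b = 178.2
Solving simultaneously: a = 3262.222, b = 227.196.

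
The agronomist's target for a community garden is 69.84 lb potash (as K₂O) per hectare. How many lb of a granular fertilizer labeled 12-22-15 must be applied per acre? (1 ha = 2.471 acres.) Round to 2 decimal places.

Product per hectare = 69.84 / 15% = 465.6 lb.
Convert to per acre: 465.6 × 0.404694 = 188.426 lb.

188.43 lb of product per acre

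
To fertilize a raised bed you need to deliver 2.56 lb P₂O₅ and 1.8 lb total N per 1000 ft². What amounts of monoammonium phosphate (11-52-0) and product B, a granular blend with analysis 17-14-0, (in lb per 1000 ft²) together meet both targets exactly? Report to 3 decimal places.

Let a = lb of monoammonium phosphate, b = lb of product B (per 1000 ft²).
P₂O₅: 0.52·a + 0.14·b = 2.56
N: 0.11·a + 0.17·b = 1.8
Eliminate b: (row1) − 0.14/0.17·(row2) → 0.429412·a = 1.07765, so a = 2.50959.
Then b = (1.8 − 0.11·2.50959) / 0.17 = 8.96438.

2.510 lb monoammonium phosphate, 8.964 lb product B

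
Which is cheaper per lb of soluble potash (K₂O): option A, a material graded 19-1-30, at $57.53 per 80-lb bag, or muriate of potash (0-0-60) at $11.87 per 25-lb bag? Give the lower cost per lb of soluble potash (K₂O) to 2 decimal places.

$0.79 per lb K₂O (muriate of potash)

option A: K₂O per bag = 80 × 30% = 24 lb; cost = 57.53 / 24 = $2.3971/lb K₂O.
muriate of potash: K₂O per bag = 25 × 60% = 15 lb; cost = 11.87 / 15 = $0.7913/lb K₂O.
muriate of potash is cheaper.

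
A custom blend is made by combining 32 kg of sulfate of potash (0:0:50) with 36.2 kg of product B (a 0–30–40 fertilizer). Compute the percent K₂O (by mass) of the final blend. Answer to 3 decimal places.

Total mass = 32 + 36.2 = 68.2 kg.
K₂O mass = 50%×32 + 40%×36.2 = 30.48 kg.
% K₂O = 30.48 / 68.2 = 44.6921%.

44.692% K₂O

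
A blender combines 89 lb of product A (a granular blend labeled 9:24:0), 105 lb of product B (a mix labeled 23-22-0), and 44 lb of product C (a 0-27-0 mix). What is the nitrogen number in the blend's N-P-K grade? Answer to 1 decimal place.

Total mass = 89 + 105 + 44 = 238 lb.
N mass = 9%×89 + 23%×105 + 0%×44 = 32.16 lb.
% N = 32.16 / 238 = 13.5126%.

13.5% N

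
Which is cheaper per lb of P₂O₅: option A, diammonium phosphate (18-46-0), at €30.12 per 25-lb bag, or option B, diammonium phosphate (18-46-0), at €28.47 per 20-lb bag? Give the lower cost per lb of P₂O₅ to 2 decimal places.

option A: P₂O₅ per bag = 25 × 46% = 11.5 lb; cost = 30.12 / 11.5 = €2.6191/lb P₂O₅.
option B: P₂O₅ per bag = 20 × 46% = 9.2 lb; cost = 28.47 / 9.2 = €3.0946/lb P₂O₅.
option A is cheaper.

€2.62 per lb P₂O₅ (option A)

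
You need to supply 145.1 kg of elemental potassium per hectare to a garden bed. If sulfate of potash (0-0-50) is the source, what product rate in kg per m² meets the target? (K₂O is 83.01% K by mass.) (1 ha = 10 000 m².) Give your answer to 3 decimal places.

As K₂O: 145.1 / 0.8301 = 174.798 kg per hectare.
Product per hectare = 174.798 / 50% = 349.596 kg.
Convert to per m²: 349.596 × 0.0001 = 0.0349596 kg.

0.035 kg of product per sq m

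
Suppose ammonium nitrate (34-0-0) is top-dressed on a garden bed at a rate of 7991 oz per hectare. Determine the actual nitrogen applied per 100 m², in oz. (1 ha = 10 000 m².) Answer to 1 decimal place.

27.2 oz N per hundred sq m

nitrogen per hectare = 7991 × 34% = 2716.94 oz.
Convert to per 100 m²: 2716.94 × 0.01 = 27.1694 oz.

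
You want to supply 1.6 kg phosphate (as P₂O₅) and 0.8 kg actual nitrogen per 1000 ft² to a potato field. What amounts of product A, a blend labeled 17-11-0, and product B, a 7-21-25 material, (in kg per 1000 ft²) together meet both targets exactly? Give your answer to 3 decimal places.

Per-1000 ft² balance (a = product A, b = product B):
P₂O₅: 0.11·a + 0.21·b = 1.6
N: 0.17·a + 0.07·b = 0.8
Solving simultaneously: a = 2, b = 6.57143.

2.000 kg product A, 6.571 kg product B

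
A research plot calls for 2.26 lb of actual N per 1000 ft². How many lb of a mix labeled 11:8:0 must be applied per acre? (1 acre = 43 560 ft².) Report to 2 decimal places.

894.96 lb of product per acre

Product per 1000 ft² = 2.26 / 11% = 20.5455 lb.
Convert to per acre: 20.5455 × 43.56 = 894.96 lb.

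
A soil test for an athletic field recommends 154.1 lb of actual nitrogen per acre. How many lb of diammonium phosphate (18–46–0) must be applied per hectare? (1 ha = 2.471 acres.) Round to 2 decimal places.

Product per acre = 154.1 / 18% = 856.111 lb.
Convert to per hectare: 856.111 × 2.471 = 2115.451 lb.

2115.45 lb of product per hectare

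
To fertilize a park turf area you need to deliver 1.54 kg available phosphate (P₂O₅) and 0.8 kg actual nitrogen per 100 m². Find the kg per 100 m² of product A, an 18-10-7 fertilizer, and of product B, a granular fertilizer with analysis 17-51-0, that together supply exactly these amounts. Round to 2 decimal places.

1.95 kg product A, 2.64 kg product B

Let a = kg of product A, b = kg of product B (per 100 m²).
P₂O₅: 0.1·a + 0.51·b = 1.54
N: 0.18·a + 0.17·b = 0.8
From row1: a = (1.54 − 0.51·b) / 0.1.
Into row2: 0.18·(1.54 − 0.51·b)/0.1 + 0.17·b = 0.8 → b = 2.63636, a = 1.95455.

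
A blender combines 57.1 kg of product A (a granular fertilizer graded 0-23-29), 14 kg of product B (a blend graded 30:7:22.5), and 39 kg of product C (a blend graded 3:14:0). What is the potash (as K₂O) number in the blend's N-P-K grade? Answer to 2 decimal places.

Total mass = 57.1 + 14 + 39 = 110.1 kg.
K₂O mass = 29%×57.1 + 22.5%×14 + 0%×39 = 19.709 kg.
% K₂O = 19.709 / 110.1 = 17.901%.

17.90% K₂O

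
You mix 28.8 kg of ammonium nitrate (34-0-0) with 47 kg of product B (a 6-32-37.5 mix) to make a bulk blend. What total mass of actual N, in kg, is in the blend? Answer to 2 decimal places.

N mass = 34%×28.8 + 6%×47 = 12.612 kg.

12.61 kg N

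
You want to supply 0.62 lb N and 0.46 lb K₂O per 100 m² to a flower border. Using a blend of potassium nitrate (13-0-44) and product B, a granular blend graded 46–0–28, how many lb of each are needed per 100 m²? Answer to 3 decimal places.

0.229 lb potassium nitrate, 1.283 lb product B

With a, b = lb per 100 m² of potassium nitrate and product B:
N: 0.13·a + 0.46·b = 0.62
K₂O: 0.44·a + 0.28·b = 0.46
From row1: a = (0.62 − 0.46·b) / 0.13.
Into row2: 0.44·(0.62 − 0.46·b)/0.13 + 0.28·b = 0.46 → b = 1.28313, a = 0.228916.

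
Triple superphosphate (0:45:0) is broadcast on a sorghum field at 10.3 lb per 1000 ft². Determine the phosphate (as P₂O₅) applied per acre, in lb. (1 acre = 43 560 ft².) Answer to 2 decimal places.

201.90 lb P₂O₅ per acre

P₂O₅ per 1000 ft² = 10.3 × 45% = 4.635 lb.
Convert to per acre: 4.635 × 43.56 = 201.901 lb.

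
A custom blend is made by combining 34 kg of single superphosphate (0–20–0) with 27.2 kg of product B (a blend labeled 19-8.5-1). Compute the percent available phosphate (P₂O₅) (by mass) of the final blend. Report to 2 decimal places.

14.89% P₂O₅

Total mass = 34 + 27.2 = 61.2 kg.
P₂O₅ mass = 20%×34 + 8.5%×27.2 = 9.112 kg.
% P₂O₅ = 9.112 / 61.2 = 14.8889%.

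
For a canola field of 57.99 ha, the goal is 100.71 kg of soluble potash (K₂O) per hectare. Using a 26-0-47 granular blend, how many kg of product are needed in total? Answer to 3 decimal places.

Product per hectare = 100.71 / 47% = 214.277 kg.
Total product = 214.277 × 57.99 = 12425.8998 kg.

12425.900 kg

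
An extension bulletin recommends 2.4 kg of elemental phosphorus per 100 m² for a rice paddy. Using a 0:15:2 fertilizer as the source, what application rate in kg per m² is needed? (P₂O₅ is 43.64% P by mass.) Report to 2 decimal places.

0.37 kg of product per sq m

As P₂O₅: 2.4 / 0.4364 = 5.49954 kg per 100 m².
Product per 100 m² = 5.49954 / 15% = 36.6636 kg.
Convert to per m²: 36.6636 × 0.01 = 0.366636 kg.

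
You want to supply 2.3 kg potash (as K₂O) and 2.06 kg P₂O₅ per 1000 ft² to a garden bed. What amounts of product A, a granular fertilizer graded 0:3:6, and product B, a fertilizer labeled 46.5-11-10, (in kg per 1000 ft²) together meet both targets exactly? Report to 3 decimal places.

With a, b = kg per 1000 ft² of product A and product B:
K₂O: 0.06·a + 0.1·b = 2.3
P₂O₅: 0.03·a + 0.11·b = 2.06
Solving simultaneously: a = 13.0556, b = 15.1667.

13.056 kg product A, 15.167 kg product B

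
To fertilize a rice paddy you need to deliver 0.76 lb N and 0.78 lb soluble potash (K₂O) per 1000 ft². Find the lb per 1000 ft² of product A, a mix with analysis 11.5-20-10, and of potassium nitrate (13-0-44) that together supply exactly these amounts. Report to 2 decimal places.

Let a = lb of product A, b = lb of potassium nitrate (per 1000 ft²).
N: 0.115·a + 0.13·b = 0.76
K₂O: 0.1·a + 0.44·b = 0.78
Solving simultaneously: a = 6.19681, b = 0.364362.

6.20 lb product A, 0.36 lb potassium nitrate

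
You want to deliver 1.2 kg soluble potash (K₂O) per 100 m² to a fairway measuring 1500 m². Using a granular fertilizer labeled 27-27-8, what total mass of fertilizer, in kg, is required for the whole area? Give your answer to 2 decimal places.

225.00 kg

Product per 100 m² = 1.2 / 8% = 15 kg.
Total product = 15 × 1500 / 100 = 225 kg.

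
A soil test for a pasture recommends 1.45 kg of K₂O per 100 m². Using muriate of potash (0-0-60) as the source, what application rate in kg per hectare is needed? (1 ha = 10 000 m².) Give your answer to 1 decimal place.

241.7 kg of product per hectare

Product per 100 m² = 1.45 / 60% = 2.41667 kg.
Convert to per hectare: 2.41667 × 100 = 241.667 kg.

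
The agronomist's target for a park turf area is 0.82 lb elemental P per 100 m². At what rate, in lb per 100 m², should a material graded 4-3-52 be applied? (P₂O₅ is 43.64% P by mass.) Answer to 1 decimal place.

62.6 lb of product per hundred sq m

As P₂O₅: 0.82 / 0.4364 = 1.87901 lb per 100 m².
Product per 100 m² = 1.87901 / 3% = 62.6337 lb.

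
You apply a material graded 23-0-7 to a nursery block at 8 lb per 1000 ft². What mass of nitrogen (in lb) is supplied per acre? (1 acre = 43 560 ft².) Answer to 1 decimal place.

nitrogen per 1000 ft² = 8 × 23% = 1.84 lb.
Convert to per acre: 1.84 × 43.56 = 80.1504 lb.

80.2 lb N per acre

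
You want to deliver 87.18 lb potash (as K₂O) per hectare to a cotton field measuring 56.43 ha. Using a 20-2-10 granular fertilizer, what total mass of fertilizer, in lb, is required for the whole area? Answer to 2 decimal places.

49195.67 lb

Product per hectare = 87.18 / 10% = 871.8 lb.
Total product = 871.8 × 56.43 = 49195.674 lb.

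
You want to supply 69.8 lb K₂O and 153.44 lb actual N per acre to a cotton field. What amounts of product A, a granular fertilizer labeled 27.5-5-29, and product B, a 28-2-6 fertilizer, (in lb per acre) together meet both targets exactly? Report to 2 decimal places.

159.78 lb product A, 391.08 lb product B

Per-acre balance (a = product A, b = product B):
K₂O: 0.29·a + 0.06·b = 69.8
N: 0.275·a + 0.28·b = 153.44
Solving simultaneously: a = 159.777, b = 391.076.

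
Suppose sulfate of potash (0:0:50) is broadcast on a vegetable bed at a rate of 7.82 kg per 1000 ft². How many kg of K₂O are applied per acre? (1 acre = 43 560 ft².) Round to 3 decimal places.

170.320 kg K₂O per acre

K₂O per 1000 ft² = 7.82 × 50% = 3.91 kg.
Convert to per acre: 3.91 × 43.56 = 170.3196 kg.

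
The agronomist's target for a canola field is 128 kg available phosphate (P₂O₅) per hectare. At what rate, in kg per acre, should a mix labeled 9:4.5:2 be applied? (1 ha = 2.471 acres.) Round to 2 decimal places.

Product per hectare = 128 / 4.5% = 2844.44 kg.
Convert to per acre: 2844.44 × 0.404694 = 1151.131 kg.

1151.13 kg of product per acre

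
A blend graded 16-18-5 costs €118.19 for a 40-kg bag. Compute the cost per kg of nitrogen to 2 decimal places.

€18.47 per kg N

N in bag = 40 × 16% = 6.4 kg.
Cost per kg N = €118.19 / 6.4 = €18.4672.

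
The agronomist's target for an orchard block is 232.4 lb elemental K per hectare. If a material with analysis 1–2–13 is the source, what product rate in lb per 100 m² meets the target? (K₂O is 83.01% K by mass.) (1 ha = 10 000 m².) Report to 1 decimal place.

21.5 lb of product per hundred sq m

As K₂O: 232.4 / 0.8301 = 279.966 lb per hectare.
Product per hectare = 279.966 / 13% = 2153.59 lb.
Convert to per 100 m²: 2153.59 × 0.01 = 21.5359 lb.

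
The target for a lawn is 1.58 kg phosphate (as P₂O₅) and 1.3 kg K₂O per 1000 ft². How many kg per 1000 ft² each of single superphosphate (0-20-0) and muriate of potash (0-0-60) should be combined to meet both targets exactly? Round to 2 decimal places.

7.90 kg single superphosphate, 2.17 kg muriate of potash

Per-1000 ft² balance (a = single superphosphate, b = muriate of potash):
P₂O₅: 0.2·a + 0·b = 1.58
K₂O: 0·a + 0.6·b = 1.3
Solving simultaneously: a = 7.9, b = 2.16667.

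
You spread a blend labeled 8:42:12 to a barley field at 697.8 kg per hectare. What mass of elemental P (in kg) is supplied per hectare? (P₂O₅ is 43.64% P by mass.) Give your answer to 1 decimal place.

P₂O₅ per hectare = 697.8 × 42% = 293.076 kg.
Elemental P = 293.076 × 0.4364 = 127.898 kg per hectare.

127.9 kg P per hectare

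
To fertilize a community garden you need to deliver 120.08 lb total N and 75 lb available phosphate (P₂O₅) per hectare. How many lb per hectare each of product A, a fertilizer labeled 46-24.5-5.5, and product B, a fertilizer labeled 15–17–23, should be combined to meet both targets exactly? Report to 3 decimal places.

Per-hectare balance (a = product A, b = product B):
N: 0.46·a + 0.15·b = 120.08
P₂O₅: 0.245·a + 0.17·b = 75
Solving simultaneously: a = 221.075995, b = 122.5669.

221.076 lb product A, 122.567 lb product B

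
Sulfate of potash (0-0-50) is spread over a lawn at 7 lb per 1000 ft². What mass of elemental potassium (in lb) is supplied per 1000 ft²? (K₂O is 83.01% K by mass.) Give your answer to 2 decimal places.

K₂O per 1000 ft² = 7 × 50% = 3.5 lb.
Elemental K = 3.5 × 0.8301 = 2.90535 lb per 1000 ft².

2.91 lb K per thousand sq ft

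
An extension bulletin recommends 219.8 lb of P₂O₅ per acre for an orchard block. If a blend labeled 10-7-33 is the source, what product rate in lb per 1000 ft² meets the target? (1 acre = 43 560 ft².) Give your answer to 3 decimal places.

Product per acre = 219.8 / 7% = 3140 lb.
Convert to per 1000 ft²: 3140 × 0.0229568 = 72.08448 lb.

72.084 lb of product per thousand sq ft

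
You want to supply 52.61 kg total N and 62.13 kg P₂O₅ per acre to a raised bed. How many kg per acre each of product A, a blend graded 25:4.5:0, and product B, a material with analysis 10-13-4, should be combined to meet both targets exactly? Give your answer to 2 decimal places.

Let a = kg of product A, b = kg of product B (per acre).
N: 0.25·a + 0.1·b = 52.61
P₂O₅: 0.045·a + 0.13·b = 62.13
Eliminate a: (row1) − 0.25/0.045·(row2) → -0.622222·b = -292.557, so b = 470.1804.
Back-substitute: a = (52.61 − 0.1·470.1804) / 0.25 = 22.3679.

22.37 kg product A, 470.18 kg product B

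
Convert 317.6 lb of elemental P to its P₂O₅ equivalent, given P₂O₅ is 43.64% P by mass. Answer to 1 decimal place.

P₂O₅ = 317.6 / 0.4364 = 727.773 lb.

727.8 lb P₂O₅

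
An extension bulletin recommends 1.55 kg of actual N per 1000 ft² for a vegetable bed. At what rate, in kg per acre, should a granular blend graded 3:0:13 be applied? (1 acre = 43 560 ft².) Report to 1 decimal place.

Product per 1000 ft² = 1.55 / 3% = 51.6667 kg.
Convert to per acre: 51.6667 × 43.56 = 2250.6 kg.

2250.6 kg of product per acre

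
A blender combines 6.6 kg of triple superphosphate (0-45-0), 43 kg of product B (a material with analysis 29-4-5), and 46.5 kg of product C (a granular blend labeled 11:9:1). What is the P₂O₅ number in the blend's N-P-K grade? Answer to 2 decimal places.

Total mass = 6.6 + 43 + 46.5 = 96.1 kg.
P₂O₅ mass = 45%×6.6 + 4%×43 + 9%×46.5 = 8.875 kg.
% P₂O₅ = 8.875 / 96.1 = 9.23517%.

9.24% P₂O₅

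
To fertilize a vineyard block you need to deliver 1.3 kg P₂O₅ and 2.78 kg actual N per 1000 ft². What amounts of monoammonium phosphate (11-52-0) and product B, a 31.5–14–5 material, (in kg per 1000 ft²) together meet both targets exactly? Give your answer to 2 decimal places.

Let a = kg of monoammonium phosphate, b = kg of product B (per 1000 ft²).
P₂O₅: 0.52·a + 0.14·b = 1.3
N: 0.11·a + 0.315·b = 2.78
Eliminate b: (row1) − 0.14/0.315·(row2) → 0.471111·a = 0.0644444, so a = 0.136792.
Then b = (2.78 − 0.11·0.136792) / 0.315 = 8.77763.

0.14 kg monoammonium phosphate, 8.78 kg product B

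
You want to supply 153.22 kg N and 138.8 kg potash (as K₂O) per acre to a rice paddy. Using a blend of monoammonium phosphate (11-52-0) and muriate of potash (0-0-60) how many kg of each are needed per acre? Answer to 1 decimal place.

With a, b = kg per acre of monoammonium phosphate and muriate of potash:
N: 0.11·a + 0·b = 153.22
K₂O: 0·a + 0.6·b = 138.8
Solving simultaneously: a = 1392.91, b = 231.333.

1392.9 kg monoammonium phosphate, 231.3 kg muriate of potash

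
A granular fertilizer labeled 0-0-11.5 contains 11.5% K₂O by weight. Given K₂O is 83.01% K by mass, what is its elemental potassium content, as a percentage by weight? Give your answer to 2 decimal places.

%K = 11.5 × 0.8301 = 9.54615%.

9.55% K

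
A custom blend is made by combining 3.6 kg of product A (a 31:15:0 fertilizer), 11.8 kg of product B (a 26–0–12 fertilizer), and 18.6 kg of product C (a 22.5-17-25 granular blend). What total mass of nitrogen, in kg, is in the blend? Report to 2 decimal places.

8.37 kg N

N mass = 31%×3.6 + 26%×11.8 + 22.5%×18.6 = 8.369 kg.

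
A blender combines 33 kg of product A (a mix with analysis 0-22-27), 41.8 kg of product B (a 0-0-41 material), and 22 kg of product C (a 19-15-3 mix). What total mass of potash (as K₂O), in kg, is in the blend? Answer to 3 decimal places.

26.708 kg K₂O

K₂O mass = 27%×33 + 41%×41.8 + 3%×22 = 26.708 kg.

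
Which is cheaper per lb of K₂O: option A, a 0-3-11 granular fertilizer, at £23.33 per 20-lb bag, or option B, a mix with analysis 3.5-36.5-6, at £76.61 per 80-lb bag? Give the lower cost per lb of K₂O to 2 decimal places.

£10.60 per lb K₂O (option A)

option A: K₂O per bag = 20 × 11% = 2.2 lb; cost = 23.33 / 2.2 = £10.6045/lb K₂O.
option B: K₂O per bag = 80 × 6% = 4.8 lb; cost = 76.61 / 4.8 = £15.9604/lb K₂O.
option A is cheaper.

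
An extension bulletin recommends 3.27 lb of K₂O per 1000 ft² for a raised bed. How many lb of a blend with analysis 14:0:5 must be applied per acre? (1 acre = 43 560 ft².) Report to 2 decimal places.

2848.82 lb of product per acre

Product per 1000 ft² = 3.27 / 5% = 65.4 lb.
Convert to per acre: 65.4 × 43.56 = 2848.824 lb.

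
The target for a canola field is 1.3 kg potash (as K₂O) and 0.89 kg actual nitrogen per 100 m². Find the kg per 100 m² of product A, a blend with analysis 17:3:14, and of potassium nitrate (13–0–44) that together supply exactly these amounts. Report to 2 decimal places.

Let a = kg of product A, b = kg of potassium nitrate (per 100 m²).
K₂O: 0.14·a + 0.44·b = 1.3
N: 0.17·a + 0.13·b = 0.89
Eliminate a: (row1) − 0.14/0.17·(row2) → 0.332941·b = 0.567059, so b = 1.70318.
Back-substitute: a = (1.3 − 0.44·1.70318) / 0.14 = 3.93286.

3.93 kg product A, 1.70 kg potassium nitrate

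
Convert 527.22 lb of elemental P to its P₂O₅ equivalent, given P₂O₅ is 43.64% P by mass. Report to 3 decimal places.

P₂O₅ = 527.22 / 0.4364 = 1208.1118 lb.

1208.112 lb P₂O₅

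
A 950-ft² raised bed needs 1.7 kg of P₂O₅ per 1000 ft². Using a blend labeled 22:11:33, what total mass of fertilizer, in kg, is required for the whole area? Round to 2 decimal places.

14.68 kg

Product per 1000 ft² = 1.7 / 11% = 15.4545 kg.
Total product = 15.4545 × 950 / 1000 = 14.6818 kg.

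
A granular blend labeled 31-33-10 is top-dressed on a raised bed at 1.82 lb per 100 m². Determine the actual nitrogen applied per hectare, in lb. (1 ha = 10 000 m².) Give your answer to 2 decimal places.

56.42 lb N per hectare

nitrogen per 100 m² = 1.82 × 31% = 0.5642 lb.
Convert to per hectare: 0.5642 × 100 = 56.42 lb.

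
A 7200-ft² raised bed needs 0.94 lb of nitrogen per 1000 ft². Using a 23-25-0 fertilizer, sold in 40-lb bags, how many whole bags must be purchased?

1 bags

Product per 1000 ft² = 0.94 / 23% = 4.08696 lb.
Total product = 4.08696 × 7200 / 1000 = 29.4261 lb.
Bags = ⌈29.4261 / 40⌉ = 1.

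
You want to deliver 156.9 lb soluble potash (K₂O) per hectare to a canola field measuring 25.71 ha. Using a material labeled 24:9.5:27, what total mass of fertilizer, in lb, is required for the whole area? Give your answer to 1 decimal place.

14940.4 lb

Product per hectare = 156.9 / 27% = 581.111 lb.
Total product = 581.111 × 25.71 = 14940.37 lb.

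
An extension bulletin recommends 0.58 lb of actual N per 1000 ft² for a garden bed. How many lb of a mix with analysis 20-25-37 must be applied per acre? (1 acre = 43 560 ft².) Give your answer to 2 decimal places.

Product per 1000 ft² = 0.58 / 20% = 2.9 lb.
Convert to per acre: 2.9 × 43.56 = 126.324 lb.

126.32 lb of product per acre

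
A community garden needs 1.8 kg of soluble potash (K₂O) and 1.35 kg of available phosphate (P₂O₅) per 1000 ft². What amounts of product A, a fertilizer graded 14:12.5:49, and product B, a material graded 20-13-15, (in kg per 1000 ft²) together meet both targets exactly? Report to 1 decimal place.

With a, b = kg per 1000 ft² of product A and product B:
K₂O: 0.49·a + 0.15·b = 1.8
P₂O₅: 0.125·a + 0.13·b = 1.35
Solving simultaneously: a = 0.700779, b = 9.71079.

0.7 kg product A, 9.7 kg product B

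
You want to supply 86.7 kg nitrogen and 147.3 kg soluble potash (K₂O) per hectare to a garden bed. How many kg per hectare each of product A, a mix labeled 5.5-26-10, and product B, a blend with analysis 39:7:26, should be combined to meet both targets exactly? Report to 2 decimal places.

1413.16 kg product A, 23.02 kg product B

Per-hectare balance (a = product A, b = product B):
N: 0.055·a + 0.39·b = 86.7
K₂O: 0.1·a + 0.26·b = 147.3
Eliminate b: (row1) − 0.39/0.26·(row2) → -0.095·a = -134.25, so a = 1413.158.
Then b = (147.3 − 0.1·1413.158) / 0.26 = 23.0162.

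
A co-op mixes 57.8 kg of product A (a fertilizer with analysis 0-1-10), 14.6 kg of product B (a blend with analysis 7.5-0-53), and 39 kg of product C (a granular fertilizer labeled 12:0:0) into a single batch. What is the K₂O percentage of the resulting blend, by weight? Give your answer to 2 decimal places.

12.13% K₂O

Total mass = 57.8 + 14.6 + 39 = 111.4 kg.
K₂O mass = 10%×57.8 + 53%×14.6 + 0%×39 = 13.518 kg.
% K₂O = 13.518 / 111.4 = 12.1346%.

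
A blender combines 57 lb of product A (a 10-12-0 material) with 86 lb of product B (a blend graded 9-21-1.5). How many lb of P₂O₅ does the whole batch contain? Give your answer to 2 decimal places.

P₂O₅ mass = 12%×57 + 21%×86 = 24.9 lb.

24.90 lb P₂O₅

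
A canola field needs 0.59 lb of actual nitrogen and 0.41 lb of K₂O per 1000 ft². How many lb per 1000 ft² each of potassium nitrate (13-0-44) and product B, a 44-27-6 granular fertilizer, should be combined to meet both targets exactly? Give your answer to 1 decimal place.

Per-1000 ft² balance (a = potassium nitrate, b = product B):
N: 0.13·a + 0.44·b = 0.59
K₂O: 0.44·a + 0.06·b = 0.41
Eliminate b: (row1) − 0.44/0.06·(row2) → -3.09667·a = -2.41667, so a = 0.780409.
Then b = (0.41 − 0.44·0.780409) / 0.06 = 1.11033.

0.8 lb potassium nitrate, 1.1 lb product B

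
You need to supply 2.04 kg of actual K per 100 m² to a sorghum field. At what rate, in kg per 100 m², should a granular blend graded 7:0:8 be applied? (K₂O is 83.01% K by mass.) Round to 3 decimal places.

30.719 kg of product per hundred sq m

As K₂O: 2.04 / 0.8301 = 2.45754 kg per 100 m².
Product per 100 m² = 2.45754 / 8% = 30.7192 kg.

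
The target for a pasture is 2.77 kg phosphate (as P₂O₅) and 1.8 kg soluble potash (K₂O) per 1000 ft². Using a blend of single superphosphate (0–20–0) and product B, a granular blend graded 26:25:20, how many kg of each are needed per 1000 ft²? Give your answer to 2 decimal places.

Let a = kg of single superphosphate, b = kg of product B (per 1000 ft²).
P₂O₅: 0.2·a + 0.25·b = 2.77
K₂O: 0·a + 0.2·b = 1.8
Solving simultaneously: a = 2.6, b = 9.

2.60 kg single superphosphate, 9.00 kg product B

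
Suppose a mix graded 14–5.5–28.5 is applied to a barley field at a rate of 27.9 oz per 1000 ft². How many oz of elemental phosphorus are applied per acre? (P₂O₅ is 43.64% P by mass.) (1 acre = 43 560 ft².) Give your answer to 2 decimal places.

29.17 oz P per acre

P₂O₅ per 1000 ft² = 27.9 × 5.5% = 1.5345 oz.
Elemental P = 1.5345 × 0.4364 = 0.669656 oz per 1000 ft².
Convert to per acre: 0.669656 × 43.56 = 29.1702 oz.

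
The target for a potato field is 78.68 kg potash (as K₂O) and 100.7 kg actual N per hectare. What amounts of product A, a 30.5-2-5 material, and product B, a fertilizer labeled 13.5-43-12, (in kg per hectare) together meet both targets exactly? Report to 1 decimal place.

Let a = kg of product A, b = kg of product B (per hectare).
K₂O: 0.05·a + 0.12·b = 78.68
N: 0.305·a + 0.135·b = 100.7
From row1: a = (78.68 − 0.12·b) / 0.05.
Into row2: 0.305·(78.68 − 0.12·b)/0.05 + 0.135·b = 100.7 → b = 635.256, a = 48.9849.

49.0 kg product A, 635.3 kg product B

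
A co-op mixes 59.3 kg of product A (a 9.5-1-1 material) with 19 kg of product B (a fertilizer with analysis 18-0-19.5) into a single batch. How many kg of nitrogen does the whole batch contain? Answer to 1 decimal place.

N mass = 9.5%×59.3 + 18%×19 = 9.0535 kg.

9.1 kg N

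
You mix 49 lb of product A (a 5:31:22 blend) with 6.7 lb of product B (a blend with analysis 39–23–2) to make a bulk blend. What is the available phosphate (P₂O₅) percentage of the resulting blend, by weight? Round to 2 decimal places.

Total mass = 49 + 6.7 = 55.7 lb.
P₂O₅ mass = 31%×49 + 23%×6.7 = 16.731 lb.
% P₂O₅ = 16.731 / 55.7 = 30.0377%.

30.04% P₂O₅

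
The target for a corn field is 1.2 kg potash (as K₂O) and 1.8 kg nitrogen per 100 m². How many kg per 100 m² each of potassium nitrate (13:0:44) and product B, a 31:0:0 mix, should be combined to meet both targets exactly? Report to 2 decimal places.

2.73 kg potassium nitrate, 4.66 kg product B

With a, b = kg per 100 m² of potassium nitrate and product B:
K₂O: 0.44·a + 0·b = 1.2
N: 0.13·a + 0.31·b = 1.8
Eliminate a: (row1) − 0.44/0.13·(row2) → -1.04923·b = -4.89231, so b = 4.66276.
Back-substitute: a = (1.2 − 0·4.66276) / 0.44 = 2.72727.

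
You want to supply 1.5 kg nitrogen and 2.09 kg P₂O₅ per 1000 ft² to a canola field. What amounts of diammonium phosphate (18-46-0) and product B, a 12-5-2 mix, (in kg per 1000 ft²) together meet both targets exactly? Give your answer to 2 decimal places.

Let a = kg of diammonium phosphate, b = kg of product B (per 1000 ft²).
N: 0.18·a + 0.12·b = 1.5
P₂O₅: 0.46·a + 0.05·b = 2.09
Solving simultaneously: a = 3.80519, b = 6.79221.

3.81 kg diammonium phosphate, 6.79 kg product B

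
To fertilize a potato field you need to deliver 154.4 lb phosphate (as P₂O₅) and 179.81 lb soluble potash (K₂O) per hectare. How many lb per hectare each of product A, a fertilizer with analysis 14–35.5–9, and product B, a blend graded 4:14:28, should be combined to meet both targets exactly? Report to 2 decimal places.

208.05 lb product A, 575.31 lb product B

Per-hectare balance (a = product A, b = product B):
P₂O₅: 0.355·a + 0.14·b = 154.4
K₂O: 0.09·a + 0.28·b = 179.81
Solving simultaneously: a = 208.048, b = 575.306.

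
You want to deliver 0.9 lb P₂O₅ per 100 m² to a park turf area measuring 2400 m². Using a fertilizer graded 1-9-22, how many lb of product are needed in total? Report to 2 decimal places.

Product per 100 m² = 0.9 / 9% = 10 lb.
Total product = 10 × 2400 / 100 = 240 lb.

240.00 lb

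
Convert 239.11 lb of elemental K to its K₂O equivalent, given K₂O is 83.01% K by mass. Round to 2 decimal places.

288.05 lb K₂O

K₂O = 239.11 / 0.8301 = 288.0496 lb.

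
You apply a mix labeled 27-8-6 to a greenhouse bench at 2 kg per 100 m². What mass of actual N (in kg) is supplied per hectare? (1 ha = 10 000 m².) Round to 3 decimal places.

nitrogen per 100 m² = 2 × 27% = 0.54 kg.
Convert to per hectare: 0.54 × 100 = 54 kg.

54.000 kg N per hectare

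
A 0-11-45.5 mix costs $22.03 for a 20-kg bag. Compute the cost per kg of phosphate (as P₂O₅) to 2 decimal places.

P₂O₅ in bag = 20 × 11% = 2.2 kg.
Cost per kg P₂O₅ = $22.03 / 2.2 = $10.0136.

$10.01 per kg P₂O₅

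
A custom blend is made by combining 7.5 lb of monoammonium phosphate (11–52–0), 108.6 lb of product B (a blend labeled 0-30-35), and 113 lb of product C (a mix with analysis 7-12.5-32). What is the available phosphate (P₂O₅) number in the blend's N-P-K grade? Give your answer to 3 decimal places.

22.089% P₂O₅

Total mass = 7.5 + 108.6 + 113 = 229.1 lb.
P₂O₅ mass = 52%×7.5 + 30%×108.6 + 12.5%×113 = 50.605 lb.
% P₂O₅ = 50.605 / 229.1 = 22.0886%.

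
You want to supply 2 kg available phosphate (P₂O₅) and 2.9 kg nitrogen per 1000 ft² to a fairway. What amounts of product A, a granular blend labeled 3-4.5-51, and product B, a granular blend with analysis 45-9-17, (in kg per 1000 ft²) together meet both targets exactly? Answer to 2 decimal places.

36.41 kg product A, 4.02 kg product B

With a, b = kg per 1000 ft² of product A and product B:
P₂O₅: 0.045·a + 0.09·b = 2
N: 0.03·a + 0.45·b = 2.9
Solving simultaneously: a = 36.4103, b = 4.01709.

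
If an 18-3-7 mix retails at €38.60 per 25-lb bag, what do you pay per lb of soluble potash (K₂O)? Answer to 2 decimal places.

K₂O in bag = 25 × 7% = 1.75 lb.
Cost per lb K₂O = €38.60 / 1.75 = €22.0571.

€22.06 per lb K₂O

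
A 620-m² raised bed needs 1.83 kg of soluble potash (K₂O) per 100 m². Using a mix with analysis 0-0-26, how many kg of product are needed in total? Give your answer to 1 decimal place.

Product per 100 m² = 1.83 / 26% = 7.03846 kg.
Total product = 7.03846 × 620 / 100 = 43.6385 kg.

43.6 kg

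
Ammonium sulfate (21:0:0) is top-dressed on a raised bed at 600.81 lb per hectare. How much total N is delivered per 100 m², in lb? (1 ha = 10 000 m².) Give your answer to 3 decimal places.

nitrogen per hectare = 600.81 × 21% = 126.17 lb.
Convert to per 100 m²: 126.17 × 0.01 = 1.2617 lb.

1.262 lb N per hundred sq m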